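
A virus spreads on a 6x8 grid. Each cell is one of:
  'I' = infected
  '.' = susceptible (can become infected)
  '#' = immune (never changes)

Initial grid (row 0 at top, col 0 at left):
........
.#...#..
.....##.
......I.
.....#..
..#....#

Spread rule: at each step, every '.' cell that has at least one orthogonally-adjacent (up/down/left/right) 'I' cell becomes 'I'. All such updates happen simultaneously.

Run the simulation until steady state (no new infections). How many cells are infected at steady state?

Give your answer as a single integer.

Step 0 (initial): 1 infected
Step 1: +3 new -> 4 infected
Step 2: +4 new -> 8 infected
Step 3: +5 new -> 13 infected
Step 4: +7 new -> 20 infected
Step 5: +7 new -> 27 infected
Step 6: +6 new -> 33 infected
Step 7: +4 new -> 37 infected
Step 8: +3 new -> 40 infected
Step 9: +1 new -> 41 infected
Step 10: +0 new -> 41 infected

Answer: 41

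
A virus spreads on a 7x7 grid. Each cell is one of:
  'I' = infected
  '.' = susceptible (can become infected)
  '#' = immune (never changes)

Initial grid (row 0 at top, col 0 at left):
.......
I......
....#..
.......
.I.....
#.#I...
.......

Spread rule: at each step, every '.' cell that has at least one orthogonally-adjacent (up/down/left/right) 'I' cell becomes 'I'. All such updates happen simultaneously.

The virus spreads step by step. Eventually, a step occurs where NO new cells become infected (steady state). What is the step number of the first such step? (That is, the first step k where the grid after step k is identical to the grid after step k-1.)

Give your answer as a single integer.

Step 0 (initial): 3 infected
Step 1: +10 new -> 13 infected
Step 2: +11 new -> 24 infected
Step 3: +9 new -> 33 infected
Step 4: +5 new -> 38 infected
Step 5: +4 new -> 42 infected
Step 6: +3 new -> 45 infected
Step 7: +1 new -> 46 infected
Step 8: +0 new -> 46 infected

Answer: 8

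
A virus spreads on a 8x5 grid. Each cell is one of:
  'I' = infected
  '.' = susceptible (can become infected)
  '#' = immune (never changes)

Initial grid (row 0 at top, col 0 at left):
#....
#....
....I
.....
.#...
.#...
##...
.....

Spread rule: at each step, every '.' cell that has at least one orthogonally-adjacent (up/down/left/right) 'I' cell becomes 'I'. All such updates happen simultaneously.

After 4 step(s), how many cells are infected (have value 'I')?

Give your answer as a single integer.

Step 0 (initial): 1 infected
Step 1: +3 new -> 4 infected
Step 2: +5 new -> 9 infected
Step 3: +6 new -> 15 infected
Step 4: +7 new -> 22 infected

Answer: 22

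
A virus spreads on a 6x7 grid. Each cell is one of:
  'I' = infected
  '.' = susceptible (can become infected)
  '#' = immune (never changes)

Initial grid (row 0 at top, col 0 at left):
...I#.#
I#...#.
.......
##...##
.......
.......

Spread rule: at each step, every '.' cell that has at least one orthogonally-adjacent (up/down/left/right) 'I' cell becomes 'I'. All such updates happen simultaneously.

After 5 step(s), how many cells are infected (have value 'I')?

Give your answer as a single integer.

Answer: 22

Derivation:
Step 0 (initial): 2 infected
Step 1: +4 new -> 6 infected
Step 2: +5 new -> 11 infected
Step 3: +3 new -> 14 infected
Step 4: +4 new -> 18 infected
Step 5: +4 new -> 22 infected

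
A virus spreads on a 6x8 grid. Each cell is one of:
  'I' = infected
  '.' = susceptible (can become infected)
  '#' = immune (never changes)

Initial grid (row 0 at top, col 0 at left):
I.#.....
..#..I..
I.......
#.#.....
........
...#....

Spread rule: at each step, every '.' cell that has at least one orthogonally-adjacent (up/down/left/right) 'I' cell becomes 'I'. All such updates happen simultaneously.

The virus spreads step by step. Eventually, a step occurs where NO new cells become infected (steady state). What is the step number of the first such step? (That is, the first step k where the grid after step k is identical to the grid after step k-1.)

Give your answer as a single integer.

Step 0 (initial): 3 infected
Step 1: +7 new -> 10 infected
Step 2: +10 new -> 20 infected
Step 3: +8 new -> 28 infected
Step 4: +8 new -> 36 infected
Step 5: +6 new -> 42 infected
Step 6: +1 new -> 43 infected
Step 7: +0 new -> 43 infected

Answer: 7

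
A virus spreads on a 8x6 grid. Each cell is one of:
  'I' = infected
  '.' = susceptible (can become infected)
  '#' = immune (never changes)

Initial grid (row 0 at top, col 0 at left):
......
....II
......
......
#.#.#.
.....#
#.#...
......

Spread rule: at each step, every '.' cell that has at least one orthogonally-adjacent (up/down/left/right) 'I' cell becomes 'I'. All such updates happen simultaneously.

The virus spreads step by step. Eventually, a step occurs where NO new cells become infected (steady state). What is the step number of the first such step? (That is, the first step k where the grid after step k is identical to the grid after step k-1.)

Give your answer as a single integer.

Step 0 (initial): 2 infected
Step 1: +5 new -> 7 infected
Step 2: +5 new -> 12 infected
Step 3: +5 new -> 17 infected
Step 4: +5 new -> 22 infected
Step 5: +4 new -> 26 infected
Step 6: +5 new -> 31 infected
Step 7: +3 new -> 34 infected
Step 8: +5 new -> 39 infected
Step 9: +2 new -> 41 infected
Step 10: +1 new -> 42 infected
Step 11: +0 new -> 42 infected

Answer: 11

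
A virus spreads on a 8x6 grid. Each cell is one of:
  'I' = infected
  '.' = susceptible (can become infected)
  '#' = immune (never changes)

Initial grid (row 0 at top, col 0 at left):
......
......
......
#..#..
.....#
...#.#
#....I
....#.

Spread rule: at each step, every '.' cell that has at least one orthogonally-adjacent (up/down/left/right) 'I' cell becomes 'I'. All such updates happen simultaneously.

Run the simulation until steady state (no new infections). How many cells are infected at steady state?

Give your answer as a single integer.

Step 0 (initial): 1 infected
Step 1: +2 new -> 3 infected
Step 2: +2 new -> 5 infected
Step 3: +3 new -> 8 infected
Step 4: +5 new -> 13 infected
Step 5: +5 new -> 18 infected
Step 6: +7 new -> 25 infected
Step 7: +6 new -> 31 infected
Step 8: +4 new -> 35 infected
Step 9: +3 new -> 38 infected
Step 10: +2 new -> 40 infected
Step 11: +1 new -> 41 infected
Step 12: +0 new -> 41 infected

Answer: 41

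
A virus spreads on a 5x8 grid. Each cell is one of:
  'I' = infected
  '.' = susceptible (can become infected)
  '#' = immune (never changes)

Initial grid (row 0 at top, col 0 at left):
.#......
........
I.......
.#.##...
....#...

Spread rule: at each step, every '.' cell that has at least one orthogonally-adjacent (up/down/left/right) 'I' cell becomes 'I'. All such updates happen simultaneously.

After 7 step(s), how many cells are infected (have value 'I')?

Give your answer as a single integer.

Step 0 (initial): 1 infected
Step 1: +3 new -> 4 infected
Step 2: +4 new -> 8 infected
Step 3: +4 new -> 12 infected
Step 4: +4 new -> 16 infected
Step 5: +4 new -> 20 infected
Step 6: +4 new -> 24 infected
Step 7: +5 new -> 29 infected

Answer: 29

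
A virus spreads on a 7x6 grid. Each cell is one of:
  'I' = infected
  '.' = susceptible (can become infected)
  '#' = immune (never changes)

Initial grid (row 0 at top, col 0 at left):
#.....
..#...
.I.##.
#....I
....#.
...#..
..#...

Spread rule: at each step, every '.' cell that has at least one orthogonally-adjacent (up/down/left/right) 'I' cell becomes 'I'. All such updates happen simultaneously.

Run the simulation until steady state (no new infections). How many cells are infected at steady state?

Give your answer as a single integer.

Answer: 34

Derivation:
Step 0 (initial): 2 infected
Step 1: +7 new -> 9 infected
Step 2: +7 new -> 16 infected
Step 3: +9 new -> 25 infected
Step 4: +7 new -> 32 infected
Step 5: +2 new -> 34 infected
Step 6: +0 new -> 34 infected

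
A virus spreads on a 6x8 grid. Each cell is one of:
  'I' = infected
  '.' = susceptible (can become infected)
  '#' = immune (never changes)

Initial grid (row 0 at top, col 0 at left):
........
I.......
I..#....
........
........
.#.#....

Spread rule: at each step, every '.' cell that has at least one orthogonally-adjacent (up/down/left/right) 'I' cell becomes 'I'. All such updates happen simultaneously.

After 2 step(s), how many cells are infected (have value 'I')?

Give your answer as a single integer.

Answer: 11

Derivation:
Step 0 (initial): 2 infected
Step 1: +4 new -> 6 infected
Step 2: +5 new -> 11 infected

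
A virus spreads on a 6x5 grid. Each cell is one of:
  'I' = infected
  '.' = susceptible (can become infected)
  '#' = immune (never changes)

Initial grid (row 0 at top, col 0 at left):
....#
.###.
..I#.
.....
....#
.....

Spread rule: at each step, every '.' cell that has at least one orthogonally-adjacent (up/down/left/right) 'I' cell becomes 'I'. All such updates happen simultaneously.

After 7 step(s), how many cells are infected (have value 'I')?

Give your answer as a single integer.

Answer: 24

Derivation:
Step 0 (initial): 1 infected
Step 1: +2 new -> 3 infected
Step 2: +4 new -> 7 infected
Step 3: +6 new -> 13 infected
Step 4: +5 new -> 18 infected
Step 5: +4 new -> 22 infected
Step 6: +1 new -> 23 infected
Step 7: +1 new -> 24 infected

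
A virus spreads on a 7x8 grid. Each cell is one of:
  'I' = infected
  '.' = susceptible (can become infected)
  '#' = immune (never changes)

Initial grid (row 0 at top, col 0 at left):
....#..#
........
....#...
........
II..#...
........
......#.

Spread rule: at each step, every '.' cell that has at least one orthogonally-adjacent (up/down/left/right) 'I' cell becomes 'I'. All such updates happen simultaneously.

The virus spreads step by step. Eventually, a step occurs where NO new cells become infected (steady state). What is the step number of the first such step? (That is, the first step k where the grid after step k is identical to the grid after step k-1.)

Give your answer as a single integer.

Answer: 10

Derivation:
Step 0 (initial): 2 infected
Step 1: +5 new -> 7 infected
Step 2: +7 new -> 14 infected
Step 3: +6 new -> 20 infected
Step 4: +7 new -> 27 infected
Step 5: +5 new -> 32 infected
Step 6: +7 new -> 39 infected
Step 7: +5 new -> 44 infected
Step 8: +5 new -> 49 infected
Step 9: +2 new -> 51 infected
Step 10: +0 new -> 51 infected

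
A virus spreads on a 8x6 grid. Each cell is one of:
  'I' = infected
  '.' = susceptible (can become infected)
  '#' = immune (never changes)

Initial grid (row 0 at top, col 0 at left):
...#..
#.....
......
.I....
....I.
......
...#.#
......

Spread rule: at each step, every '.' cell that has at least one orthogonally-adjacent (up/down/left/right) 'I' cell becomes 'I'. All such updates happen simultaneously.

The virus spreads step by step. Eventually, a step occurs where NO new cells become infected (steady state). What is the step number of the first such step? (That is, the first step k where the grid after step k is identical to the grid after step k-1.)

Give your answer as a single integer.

Step 0 (initial): 2 infected
Step 1: +8 new -> 10 infected
Step 2: +12 new -> 22 infected
Step 3: +9 new -> 31 infected
Step 4: +10 new -> 41 infected
Step 5: +3 new -> 44 infected
Step 6: +0 new -> 44 infected

Answer: 6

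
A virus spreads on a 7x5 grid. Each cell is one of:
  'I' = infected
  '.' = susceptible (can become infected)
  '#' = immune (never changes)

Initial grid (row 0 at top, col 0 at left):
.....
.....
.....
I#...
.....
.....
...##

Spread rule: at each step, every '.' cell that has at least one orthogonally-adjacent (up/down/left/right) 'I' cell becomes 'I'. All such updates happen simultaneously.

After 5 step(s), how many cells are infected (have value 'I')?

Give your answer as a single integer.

Answer: 27

Derivation:
Step 0 (initial): 1 infected
Step 1: +2 new -> 3 infected
Step 2: +4 new -> 7 infected
Step 3: +6 new -> 13 infected
Step 4: +7 new -> 20 infected
Step 5: +7 new -> 27 infected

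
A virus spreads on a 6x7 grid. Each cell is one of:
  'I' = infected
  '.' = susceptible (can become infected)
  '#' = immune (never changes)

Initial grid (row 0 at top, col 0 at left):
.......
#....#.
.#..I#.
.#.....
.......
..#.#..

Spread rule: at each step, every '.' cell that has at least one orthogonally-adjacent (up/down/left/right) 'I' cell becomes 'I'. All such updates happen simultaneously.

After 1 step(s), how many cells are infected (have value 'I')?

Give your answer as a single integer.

Step 0 (initial): 1 infected
Step 1: +3 new -> 4 infected

Answer: 4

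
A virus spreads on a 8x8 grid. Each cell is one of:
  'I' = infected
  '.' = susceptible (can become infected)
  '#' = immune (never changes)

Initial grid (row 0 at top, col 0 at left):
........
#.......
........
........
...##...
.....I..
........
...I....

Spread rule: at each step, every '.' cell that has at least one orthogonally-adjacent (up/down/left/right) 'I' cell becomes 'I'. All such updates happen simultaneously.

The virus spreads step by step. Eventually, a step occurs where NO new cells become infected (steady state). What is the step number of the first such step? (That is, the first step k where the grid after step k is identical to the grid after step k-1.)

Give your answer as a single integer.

Step 0 (initial): 2 infected
Step 1: +7 new -> 9 infected
Step 2: +9 new -> 18 infected
Step 3: +9 new -> 27 infected
Step 4: +9 new -> 36 infected
Step 5: +8 new -> 44 infected
Step 6: +7 new -> 51 infected
Step 7: +5 new -> 56 infected
Step 8: +3 new -> 59 infected
Step 9: +1 new -> 60 infected
Step 10: +1 new -> 61 infected
Step 11: +0 new -> 61 infected

Answer: 11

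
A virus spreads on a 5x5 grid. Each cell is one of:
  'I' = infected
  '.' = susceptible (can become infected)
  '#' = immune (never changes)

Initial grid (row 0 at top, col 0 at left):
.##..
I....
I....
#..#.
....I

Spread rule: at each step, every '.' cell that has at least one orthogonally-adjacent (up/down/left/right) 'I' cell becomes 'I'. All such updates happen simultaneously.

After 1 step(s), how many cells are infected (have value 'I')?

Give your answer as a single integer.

Answer: 8

Derivation:
Step 0 (initial): 3 infected
Step 1: +5 new -> 8 infected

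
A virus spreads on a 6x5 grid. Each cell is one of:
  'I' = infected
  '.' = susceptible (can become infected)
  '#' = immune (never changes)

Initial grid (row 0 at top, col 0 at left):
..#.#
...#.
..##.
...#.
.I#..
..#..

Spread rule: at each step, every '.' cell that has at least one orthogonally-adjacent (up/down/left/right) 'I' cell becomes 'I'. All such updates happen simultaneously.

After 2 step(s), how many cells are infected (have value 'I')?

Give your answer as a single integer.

Step 0 (initial): 1 infected
Step 1: +3 new -> 4 infected
Step 2: +4 new -> 8 infected

Answer: 8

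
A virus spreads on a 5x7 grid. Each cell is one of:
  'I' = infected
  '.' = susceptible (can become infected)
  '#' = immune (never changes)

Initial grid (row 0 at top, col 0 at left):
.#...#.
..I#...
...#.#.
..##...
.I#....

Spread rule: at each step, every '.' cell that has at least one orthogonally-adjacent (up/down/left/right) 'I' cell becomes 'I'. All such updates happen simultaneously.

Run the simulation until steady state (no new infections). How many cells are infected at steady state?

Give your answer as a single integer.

Step 0 (initial): 2 infected
Step 1: +5 new -> 7 infected
Step 2: +4 new -> 11 infected
Step 3: +3 new -> 14 infected
Step 4: +1 new -> 15 infected
Step 5: +2 new -> 17 infected
Step 6: +2 new -> 19 infected
Step 7: +4 new -> 23 infected
Step 8: +3 new -> 26 infected
Step 9: +1 new -> 27 infected
Step 10: +0 new -> 27 infected

Answer: 27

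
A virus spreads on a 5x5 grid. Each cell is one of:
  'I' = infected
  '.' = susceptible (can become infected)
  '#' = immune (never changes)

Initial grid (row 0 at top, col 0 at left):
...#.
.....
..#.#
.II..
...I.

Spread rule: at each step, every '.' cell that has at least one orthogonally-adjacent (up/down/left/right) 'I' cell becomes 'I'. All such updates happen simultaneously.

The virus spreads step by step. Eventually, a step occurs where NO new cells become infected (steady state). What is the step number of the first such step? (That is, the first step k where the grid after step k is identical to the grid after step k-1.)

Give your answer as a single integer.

Step 0 (initial): 3 infected
Step 1: +6 new -> 9 infected
Step 2: +5 new -> 14 infected
Step 3: +4 new -> 18 infected
Step 4: +3 new -> 21 infected
Step 5: +1 new -> 22 infected
Step 6: +0 new -> 22 infected

Answer: 6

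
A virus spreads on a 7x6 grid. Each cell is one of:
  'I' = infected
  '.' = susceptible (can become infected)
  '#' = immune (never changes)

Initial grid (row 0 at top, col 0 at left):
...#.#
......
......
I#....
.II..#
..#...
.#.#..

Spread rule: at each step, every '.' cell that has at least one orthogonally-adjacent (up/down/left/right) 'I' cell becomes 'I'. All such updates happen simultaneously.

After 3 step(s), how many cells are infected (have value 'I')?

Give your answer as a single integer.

Answer: 22

Derivation:
Step 0 (initial): 3 infected
Step 1: +5 new -> 8 infected
Step 2: +7 new -> 15 infected
Step 3: +7 new -> 22 infected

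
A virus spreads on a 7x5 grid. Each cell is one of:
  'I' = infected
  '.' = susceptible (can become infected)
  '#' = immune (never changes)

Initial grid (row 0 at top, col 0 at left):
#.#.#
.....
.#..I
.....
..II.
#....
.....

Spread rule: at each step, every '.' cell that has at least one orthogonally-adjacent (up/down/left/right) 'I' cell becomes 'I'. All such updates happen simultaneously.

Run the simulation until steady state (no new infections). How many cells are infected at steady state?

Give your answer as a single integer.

Step 0 (initial): 3 infected
Step 1: +9 new -> 12 infected
Step 2: +8 new -> 20 infected
Step 3: +5 new -> 25 infected
Step 4: +3 new -> 28 infected
Step 5: +2 new -> 30 infected
Step 6: +0 new -> 30 infected

Answer: 30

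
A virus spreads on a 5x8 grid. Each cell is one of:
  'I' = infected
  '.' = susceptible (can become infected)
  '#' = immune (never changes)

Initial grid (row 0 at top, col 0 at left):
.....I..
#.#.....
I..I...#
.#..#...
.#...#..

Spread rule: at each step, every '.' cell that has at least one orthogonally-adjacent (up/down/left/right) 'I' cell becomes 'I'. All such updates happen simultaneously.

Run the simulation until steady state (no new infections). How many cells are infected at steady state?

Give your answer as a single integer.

Step 0 (initial): 3 infected
Step 1: +9 new -> 12 infected
Step 2: +9 new -> 21 infected
Step 3: +7 new -> 28 infected
Step 4: +2 new -> 30 infected
Step 5: +2 new -> 32 infected
Step 6: +1 new -> 33 infected
Step 7: +0 new -> 33 infected

Answer: 33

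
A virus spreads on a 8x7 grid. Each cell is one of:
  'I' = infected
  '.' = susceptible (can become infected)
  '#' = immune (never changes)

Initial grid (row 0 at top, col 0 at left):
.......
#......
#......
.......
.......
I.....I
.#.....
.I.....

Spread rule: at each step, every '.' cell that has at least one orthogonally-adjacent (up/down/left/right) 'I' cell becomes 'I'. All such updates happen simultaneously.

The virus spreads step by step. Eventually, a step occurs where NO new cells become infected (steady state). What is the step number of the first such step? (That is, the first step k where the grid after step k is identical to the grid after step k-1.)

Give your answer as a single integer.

Step 0 (initial): 3 infected
Step 1: +8 new -> 11 infected
Step 2: +10 new -> 21 infected
Step 3: +10 new -> 31 infected
Step 4: +6 new -> 37 infected
Step 5: +6 new -> 43 infected
Step 6: +5 new -> 48 infected
Step 7: +4 new -> 52 infected
Step 8: +1 new -> 53 infected
Step 9: +0 new -> 53 infected

Answer: 9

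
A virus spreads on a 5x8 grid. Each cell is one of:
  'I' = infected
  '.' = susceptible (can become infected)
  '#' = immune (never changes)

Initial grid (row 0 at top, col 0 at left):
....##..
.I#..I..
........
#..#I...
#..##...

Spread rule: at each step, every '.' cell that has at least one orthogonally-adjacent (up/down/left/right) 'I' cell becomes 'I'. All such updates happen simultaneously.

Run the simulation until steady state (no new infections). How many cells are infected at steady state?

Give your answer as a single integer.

Answer: 32

Derivation:
Step 0 (initial): 3 infected
Step 1: +8 new -> 11 infected
Step 2: +12 new -> 23 infected
Step 3: +7 new -> 30 infected
Step 4: +2 new -> 32 infected
Step 5: +0 new -> 32 infected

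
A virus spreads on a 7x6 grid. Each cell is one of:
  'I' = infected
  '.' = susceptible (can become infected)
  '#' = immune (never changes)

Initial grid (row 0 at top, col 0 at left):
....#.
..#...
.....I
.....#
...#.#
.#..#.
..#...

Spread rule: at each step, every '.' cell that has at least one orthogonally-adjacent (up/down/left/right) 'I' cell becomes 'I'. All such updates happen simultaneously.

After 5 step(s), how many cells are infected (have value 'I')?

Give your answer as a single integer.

Step 0 (initial): 1 infected
Step 1: +2 new -> 3 infected
Step 2: +4 new -> 7 infected
Step 3: +4 new -> 11 infected
Step 4: +3 new -> 14 infected
Step 5: +5 new -> 19 infected

Answer: 19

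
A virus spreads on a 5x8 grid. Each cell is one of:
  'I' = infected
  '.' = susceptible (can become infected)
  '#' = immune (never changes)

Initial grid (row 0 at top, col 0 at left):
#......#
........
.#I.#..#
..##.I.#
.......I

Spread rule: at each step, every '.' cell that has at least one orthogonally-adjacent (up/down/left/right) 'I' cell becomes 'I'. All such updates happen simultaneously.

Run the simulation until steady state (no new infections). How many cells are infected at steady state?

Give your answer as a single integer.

Answer: 32

Derivation:
Step 0 (initial): 3 infected
Step 1: +7 new -> 10 infected
Step 2: +6 new -> 16 infected
Step 3: +7 new -> 23 infected
Step 4: +5 new -> 28 infected
Step 5: +2 new -> 30 infected
Step 6: +2 new -> 32 infected
Step 7: +0 new -> 32 infected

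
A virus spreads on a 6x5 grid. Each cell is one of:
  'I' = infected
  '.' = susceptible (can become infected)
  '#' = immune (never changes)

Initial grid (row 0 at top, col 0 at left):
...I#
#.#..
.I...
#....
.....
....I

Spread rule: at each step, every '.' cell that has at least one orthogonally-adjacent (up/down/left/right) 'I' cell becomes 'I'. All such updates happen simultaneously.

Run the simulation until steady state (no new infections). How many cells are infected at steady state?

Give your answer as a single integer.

Step 0 (initial): 3 infected
Step 1: +8 new -> 11 infected
Step 2: +8 new -> 19 infected
Step 3: +6 new -> 25 infected
Step 4: +1 new -> 26 infected
Step 5: +0 new -> 26 infected

Answer: 26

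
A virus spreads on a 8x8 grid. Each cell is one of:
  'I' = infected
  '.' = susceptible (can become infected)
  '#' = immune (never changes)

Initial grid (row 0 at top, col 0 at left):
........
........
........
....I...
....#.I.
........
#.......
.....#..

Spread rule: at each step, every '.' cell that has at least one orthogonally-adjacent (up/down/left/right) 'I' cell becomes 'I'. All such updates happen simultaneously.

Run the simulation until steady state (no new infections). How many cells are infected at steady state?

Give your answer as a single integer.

Step 0 (initial): 2 infected
Step 1: +7 new -> 9 infected
Step 2: +10 new -> 19 infected
Step 3: +13 new -> 32 infected
Step 4: +12 new -> 44 infected
Step 5: +9 new -> 53 infected
Step 6: +5 new -> 58 infected
Step 7: +2 new -> 60 infected
Step 8: +1 new -> 61 infected
Step 9: +0 new -> 61 infected

Answer: 61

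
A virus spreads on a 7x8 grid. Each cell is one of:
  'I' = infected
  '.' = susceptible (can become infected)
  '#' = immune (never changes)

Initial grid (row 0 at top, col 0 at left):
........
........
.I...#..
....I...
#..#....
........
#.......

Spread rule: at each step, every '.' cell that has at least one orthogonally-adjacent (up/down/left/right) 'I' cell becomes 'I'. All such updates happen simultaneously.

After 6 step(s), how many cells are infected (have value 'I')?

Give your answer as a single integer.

Step 0 (initial): 2 infected
Step 1: +8 new -> 10 infected
Step 2: +11 new -> 21 infected
Step 3: +13 new -> 34 infected
Step 4: +11 new -> 45 infected
Step 5: +5 new -> 50 infected
Step 6: +2 new -> 52 infected

Answer: 52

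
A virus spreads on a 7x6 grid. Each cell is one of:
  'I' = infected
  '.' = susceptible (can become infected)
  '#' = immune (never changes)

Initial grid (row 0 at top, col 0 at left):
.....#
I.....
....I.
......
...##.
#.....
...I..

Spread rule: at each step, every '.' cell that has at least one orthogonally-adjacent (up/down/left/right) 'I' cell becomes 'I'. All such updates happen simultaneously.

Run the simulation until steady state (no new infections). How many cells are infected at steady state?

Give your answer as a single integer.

Step 0 (initial): 3 infected
Step 1: +10 new -> 13 infected
Step 2: +14 new -> 27 infected
Step 3: +10 new -> 37 infected
Step 4: +1 new -> 38 infected
Step 5: +0 new -> 38 infected

Answer: 38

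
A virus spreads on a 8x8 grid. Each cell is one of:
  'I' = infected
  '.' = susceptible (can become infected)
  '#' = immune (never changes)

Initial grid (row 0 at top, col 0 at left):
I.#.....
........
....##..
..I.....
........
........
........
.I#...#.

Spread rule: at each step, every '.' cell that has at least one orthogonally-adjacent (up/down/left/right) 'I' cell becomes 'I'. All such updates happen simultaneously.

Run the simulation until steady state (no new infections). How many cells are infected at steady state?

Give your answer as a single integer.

Step 0 (initial): 3 infected
Step 1: +8 new -> 11 infected
Step 2: +13 new -> 24 infected
Step 3: +7 new -> 31 infected
Step 4: +7 new -> 38 infected
Step 5: +8 new -> 46 infected
Step 6: +7 new -> 53 infected
Step 7: +4 new -> 57 infected
Step 8: +2 new -> 59 infected
Step 9: +0 new -> 59 infected

Answer: 59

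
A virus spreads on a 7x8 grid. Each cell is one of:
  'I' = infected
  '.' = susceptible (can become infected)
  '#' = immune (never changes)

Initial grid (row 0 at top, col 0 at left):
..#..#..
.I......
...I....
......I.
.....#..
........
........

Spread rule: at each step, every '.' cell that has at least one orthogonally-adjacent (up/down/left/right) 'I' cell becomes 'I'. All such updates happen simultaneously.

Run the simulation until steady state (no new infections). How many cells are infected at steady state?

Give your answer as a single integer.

Step 0 (initial): 3 infected
Step 1: +12 new -> 15 infected
Step 2: +13 new -> 28 infected
Step 3: +12 new -> 40 infected
Step 4: +8 new -> 48 infected
Step 5: +4 new -> 52 infected
Step 6: +1 new -> 53 infected
Step 7: +0 new -> 53 infected

Answer: 53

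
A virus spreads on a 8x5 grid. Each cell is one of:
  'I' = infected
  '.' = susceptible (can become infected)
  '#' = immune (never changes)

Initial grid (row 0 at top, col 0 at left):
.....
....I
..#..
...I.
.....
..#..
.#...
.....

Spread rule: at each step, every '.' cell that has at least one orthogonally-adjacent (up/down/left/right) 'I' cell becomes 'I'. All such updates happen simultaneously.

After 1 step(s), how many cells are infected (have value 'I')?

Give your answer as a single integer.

Answer: 9

Derivation:
Step 0 (initial): 2 infected
Step 1: +7 new -> 9 infected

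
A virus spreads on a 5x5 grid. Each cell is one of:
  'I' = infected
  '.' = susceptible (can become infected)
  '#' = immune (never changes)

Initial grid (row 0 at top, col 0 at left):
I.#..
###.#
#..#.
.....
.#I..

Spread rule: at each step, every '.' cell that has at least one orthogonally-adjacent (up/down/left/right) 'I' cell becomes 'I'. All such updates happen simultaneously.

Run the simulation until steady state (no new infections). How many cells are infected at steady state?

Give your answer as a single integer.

Answer: 14

Derivation:
Step 0 (initial): 2 infected
Step 1: +3 new -> 5 infected
Step 2: +4 new -> 9 infected
Step 3: +3 new -> 12 infected
Step 4: +2 new -> 14 infected
Step 5: +0 new -> 14 infected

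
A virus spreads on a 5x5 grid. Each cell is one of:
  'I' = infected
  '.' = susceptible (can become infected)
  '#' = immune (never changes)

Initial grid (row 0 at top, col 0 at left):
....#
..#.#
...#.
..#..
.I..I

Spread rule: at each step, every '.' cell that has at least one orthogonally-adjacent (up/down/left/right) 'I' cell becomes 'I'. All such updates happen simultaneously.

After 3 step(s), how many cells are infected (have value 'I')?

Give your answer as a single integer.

Answer: 14

Derivation:
Step 0 (initial): 2 infected
Step 1: +5 new -> 7 infected
Step 2: +4 new -> 11 infected
Step 3: +3 new -> 14 infected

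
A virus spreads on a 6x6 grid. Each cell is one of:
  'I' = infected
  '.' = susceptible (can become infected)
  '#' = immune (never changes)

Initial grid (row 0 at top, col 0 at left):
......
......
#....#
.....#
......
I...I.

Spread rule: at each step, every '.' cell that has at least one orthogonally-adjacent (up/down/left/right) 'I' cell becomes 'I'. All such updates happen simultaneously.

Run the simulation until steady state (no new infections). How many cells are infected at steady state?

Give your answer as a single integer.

Answer: 33

Derivation:
Step 0 (initial): 2 infected
Step 1: +5 new -> 7 infected
Step 2: +6 new -> 13 infected
Step 3: +4 new -> 17 infected
Step 4: +4 new -> 21 infected
Step 5: +5 new -> 26 infected
Step 6: +5 new -> 31 infected
Step 7: +2 new -> 33 infected
Step 8: +0 new -> 33 infected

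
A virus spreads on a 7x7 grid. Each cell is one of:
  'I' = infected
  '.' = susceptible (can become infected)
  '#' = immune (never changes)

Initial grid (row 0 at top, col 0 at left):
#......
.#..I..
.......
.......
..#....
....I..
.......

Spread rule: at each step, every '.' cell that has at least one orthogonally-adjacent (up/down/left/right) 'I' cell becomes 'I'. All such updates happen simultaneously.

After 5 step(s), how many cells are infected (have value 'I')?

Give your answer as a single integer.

Step 0 (initial): 2 infected
Step 1: +8 new -> 10 infected
Step 2: +13 new -> 23 infected
Step 3: +10 new -> 33 infected
Step 4: +7 new -> 40 infected
Step 5: +4 new -> 44 infected

Answer: 44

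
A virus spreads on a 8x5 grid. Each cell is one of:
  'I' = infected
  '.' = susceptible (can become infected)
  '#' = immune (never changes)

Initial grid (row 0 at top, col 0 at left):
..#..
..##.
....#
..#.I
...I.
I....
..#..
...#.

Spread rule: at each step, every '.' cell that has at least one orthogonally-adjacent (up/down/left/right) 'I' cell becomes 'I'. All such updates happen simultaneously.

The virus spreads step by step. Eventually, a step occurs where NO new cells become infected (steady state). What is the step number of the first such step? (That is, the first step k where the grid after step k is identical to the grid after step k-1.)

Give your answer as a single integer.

Answer: 7

Derivation:
Step 0 (initial): 3 infected
Step 1: +7 new -> 10 infected
Step 2: +8 new -> 18 infected
Step 3: +5 new -> 23 infected
Step 4: +4 new -> 27 infected
Step 5: +2 new -> 29 infected
Step 6: +1 new -> 30 infected
Step 7: +0 new -> 30 infected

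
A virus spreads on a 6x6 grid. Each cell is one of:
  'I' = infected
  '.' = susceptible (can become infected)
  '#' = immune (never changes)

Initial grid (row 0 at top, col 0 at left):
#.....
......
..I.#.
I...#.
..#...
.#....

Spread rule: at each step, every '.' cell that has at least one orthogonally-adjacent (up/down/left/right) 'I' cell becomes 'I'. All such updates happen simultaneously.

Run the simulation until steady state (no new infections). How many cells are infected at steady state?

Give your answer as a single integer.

Step 0 (initial): 2 infected
Step 1: +7 new -> 9 infected
Step 2: +7 new -> 16 infected
Step 3: +4 new -> 20 infected
Step 4: +4 new -> 24 infected
Step 5: +5 new -> 29 infected
Step 6: +2 new -> 31 infected
Step 7: +0 new -> 31 infected

Answer: 31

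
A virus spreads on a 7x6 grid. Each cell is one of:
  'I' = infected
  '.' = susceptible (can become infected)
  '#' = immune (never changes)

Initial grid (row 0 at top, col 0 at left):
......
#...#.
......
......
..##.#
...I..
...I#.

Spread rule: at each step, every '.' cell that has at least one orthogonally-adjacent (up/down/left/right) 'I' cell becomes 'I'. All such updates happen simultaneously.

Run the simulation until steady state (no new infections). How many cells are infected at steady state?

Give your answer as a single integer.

Step 0 (initial): 2 infected
Step 1: +3 new -> 5 infected
Step 2: +4 new -> 9 infected
Step 3: +5 new -> 14 infected
Step 4: +5 new -> 19 infected
Step 5: +5 new -> 24 infected
Step 6: +5 new -> 29 infected
Step 7: +4 new -> 33 infected
Step 8: +3 new -> 36 infected
Step 9: +0 new -> 36 infected

Answer: 36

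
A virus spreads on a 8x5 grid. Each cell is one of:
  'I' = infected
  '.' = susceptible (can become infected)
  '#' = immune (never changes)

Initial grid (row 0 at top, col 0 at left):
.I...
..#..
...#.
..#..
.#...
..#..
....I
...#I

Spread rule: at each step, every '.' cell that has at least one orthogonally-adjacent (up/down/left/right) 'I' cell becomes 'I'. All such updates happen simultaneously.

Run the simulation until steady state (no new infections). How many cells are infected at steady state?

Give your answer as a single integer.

Step 0 (initial): 3 infected
Step 1: +5 new -> 8 infected
Step 2: +6 new -> 14 infected
Step 3: +9 new -> 23 infected
Step 4: +8 new -> 31 infected
Step 5: +3 new -> 34 infected
Step 6: +0 new -> 34 infected

Answer: 34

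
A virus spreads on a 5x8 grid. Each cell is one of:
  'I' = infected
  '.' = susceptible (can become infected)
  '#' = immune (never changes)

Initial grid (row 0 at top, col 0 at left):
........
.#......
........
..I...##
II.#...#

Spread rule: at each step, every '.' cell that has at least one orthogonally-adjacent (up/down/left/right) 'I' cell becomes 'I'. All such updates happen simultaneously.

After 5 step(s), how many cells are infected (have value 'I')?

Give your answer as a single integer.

Answer: 29

Derivation:
Step 0 (initial): 3 infected
Step 1: +5 new -> 8 infected
Step 2: +5 new -> 13 infected
Step 3: +6 new -> 19 infected
Step 4: +6 new -> 25 infected
Step 5: +4 new -> 29 infected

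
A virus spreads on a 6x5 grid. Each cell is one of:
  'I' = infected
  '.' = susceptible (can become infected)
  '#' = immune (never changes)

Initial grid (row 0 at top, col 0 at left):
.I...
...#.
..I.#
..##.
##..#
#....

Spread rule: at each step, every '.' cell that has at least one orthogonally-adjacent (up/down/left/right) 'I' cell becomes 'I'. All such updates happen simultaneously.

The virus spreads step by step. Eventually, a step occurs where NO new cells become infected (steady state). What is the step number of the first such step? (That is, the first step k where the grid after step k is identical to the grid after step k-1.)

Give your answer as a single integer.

Step 0 (initial): 2 infected
Step 1: +6 new -> 8 infected
Step 2: +4 new -> 12 infected
Step 3: +2 new -> 14 infected
Step 4: +1 new -> 15 infected
Step 5: +0 new -> 15 infected

Answer: 5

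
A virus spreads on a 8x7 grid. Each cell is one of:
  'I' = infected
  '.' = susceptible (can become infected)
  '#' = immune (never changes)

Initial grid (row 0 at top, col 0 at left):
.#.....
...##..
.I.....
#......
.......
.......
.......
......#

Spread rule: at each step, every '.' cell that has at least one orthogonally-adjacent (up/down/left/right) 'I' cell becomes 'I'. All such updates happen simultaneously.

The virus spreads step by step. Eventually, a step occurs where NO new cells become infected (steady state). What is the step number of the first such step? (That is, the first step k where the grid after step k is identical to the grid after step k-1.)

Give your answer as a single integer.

Answer: 10

Derivation:
Step 0 (initial): 1 infected
Step 1: +4 new -> 5 infected
Step 2: +5 new -> 10 infected
Step 3: +7 new -> 17 infected
Step 4: +7 new -> 24 infected
Step 5: +9 new -> 33 infected
Step 6: +8 new -> 41 infected
Step 7: +5 new -> 46 infected
Step 8: +3 new -> 49 infected
Step 9: +2 new -> 51 infected
Step 10: +0 new -> 51 infected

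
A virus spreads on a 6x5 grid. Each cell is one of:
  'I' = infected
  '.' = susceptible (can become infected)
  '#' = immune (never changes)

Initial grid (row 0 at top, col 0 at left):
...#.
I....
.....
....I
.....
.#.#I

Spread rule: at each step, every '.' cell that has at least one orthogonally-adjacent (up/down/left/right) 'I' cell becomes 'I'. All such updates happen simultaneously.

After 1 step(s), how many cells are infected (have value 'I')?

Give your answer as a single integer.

Answer: 9

Derivation:
Step 0 (initial): 3 infected
Step 1: +6 new -> 9 infected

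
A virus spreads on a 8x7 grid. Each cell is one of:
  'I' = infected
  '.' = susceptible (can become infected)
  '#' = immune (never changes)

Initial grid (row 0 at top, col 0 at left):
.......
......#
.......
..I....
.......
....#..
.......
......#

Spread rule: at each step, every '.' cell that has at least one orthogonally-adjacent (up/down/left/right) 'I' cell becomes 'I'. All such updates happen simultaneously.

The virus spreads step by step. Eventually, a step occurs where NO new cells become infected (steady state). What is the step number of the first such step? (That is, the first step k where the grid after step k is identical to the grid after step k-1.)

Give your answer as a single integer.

Step 0 (initial): 1 infected
Step 1: +4 new -> 5 infected
Step 2: +8 new -> 13 infected
Step 3: +11 new -> 24 infected
Step 4: +11 new -> 35 infected
Step 5: +10 new -> 45 infected
Step 6: +5 new -> 50 infected
Step 7: +3 new -> 53 infected
Step 8: +0 new -> 53 infected

Answer: 8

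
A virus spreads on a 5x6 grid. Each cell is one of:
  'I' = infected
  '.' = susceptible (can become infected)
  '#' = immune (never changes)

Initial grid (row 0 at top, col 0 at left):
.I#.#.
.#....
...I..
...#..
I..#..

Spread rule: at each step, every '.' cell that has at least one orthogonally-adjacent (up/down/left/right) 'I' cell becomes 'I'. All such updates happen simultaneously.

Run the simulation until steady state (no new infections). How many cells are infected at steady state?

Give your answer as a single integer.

Step 0 (initial): 3 infected
Step 1: +6 new -> 9 infected
Step 2: +11 new -> 20 infected
Step 3: +3 new -> 23 infected
Step 4: +2 new -> 25 infected
Step 5: +0 new -> 25 infected

Answer: 25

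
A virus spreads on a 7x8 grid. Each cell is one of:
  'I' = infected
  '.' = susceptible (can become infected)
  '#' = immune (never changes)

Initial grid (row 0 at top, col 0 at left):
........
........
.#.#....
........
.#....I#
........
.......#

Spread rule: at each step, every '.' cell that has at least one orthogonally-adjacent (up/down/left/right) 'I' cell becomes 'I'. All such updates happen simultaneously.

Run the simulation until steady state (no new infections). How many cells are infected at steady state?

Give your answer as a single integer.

Step 0 (initial): 1 infected
Step 1: +3 new -> 4 infected
Step 2: +7 new -> 11 infected
Step 3: +7 new -> 18 infected
Step 4: +8 new -> 26 infected
Step 5: +6 new -> 32 infected
Step 6: +6 new -> 38 infected
Step 7: +5 new -> 43 infected
Step 8: +5 new -> 48 infected
Step 9: +2 new -> 50 infected
Step 10: +1 new -> 51 infected
Step 11: +0 new -> 51 infected

Answer: 51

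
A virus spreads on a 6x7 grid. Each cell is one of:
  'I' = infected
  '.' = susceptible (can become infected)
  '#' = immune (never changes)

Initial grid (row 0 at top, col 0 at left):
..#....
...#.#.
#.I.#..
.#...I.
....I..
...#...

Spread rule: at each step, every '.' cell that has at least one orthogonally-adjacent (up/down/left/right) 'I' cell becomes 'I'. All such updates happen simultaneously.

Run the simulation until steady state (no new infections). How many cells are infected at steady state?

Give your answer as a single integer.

Step 0 (initial): 3 infected
Step 1: +10 new -> 13 infected
Step 2: +6 new -> 19 infected
Step 3: +6 new -> 25 infected
Step 4: +4 new -> 29 infected
Step 5: +3 new -> 32 infected
Step 6: +1 new -> 33 infected
Step 7: +2 new -> 35 infected
Step 8: +0 new -> 35 infected

Answer: 35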